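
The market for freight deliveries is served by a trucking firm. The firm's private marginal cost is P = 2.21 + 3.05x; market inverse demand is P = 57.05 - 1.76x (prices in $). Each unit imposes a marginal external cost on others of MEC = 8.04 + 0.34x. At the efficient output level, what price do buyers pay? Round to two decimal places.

Social marginal cost = private MC + MEC = 10.25 + 3.39x.
Set SMC = demand: 10.25 + 3.39x = 57.05 - 1.76x → x* = 9.0874.
Consumer price on the demand curve at x*: 57.05 − 1.76×9.0874 = 41.0562.

P = $41.06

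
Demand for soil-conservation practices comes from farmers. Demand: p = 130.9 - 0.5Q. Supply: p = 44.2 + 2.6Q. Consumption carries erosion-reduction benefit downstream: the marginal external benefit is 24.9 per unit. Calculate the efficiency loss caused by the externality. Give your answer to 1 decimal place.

DWL = 100.0

Market equilibrium (private): 44.2 + 2.6Q = 130.9 - 0.5Q → Q_m = 27.9677.
Social marginal benefit = demand + MEB = 155.8 - 0.5Q.
Set SMB = MC: 155.8 - 0.5Q = 44.2 + 2.6Q → Q* = 36.0000.
The welfare-loss triangle has base |Q_m − Q*| and height MEB(Q_m) (the vertical gap between SMB and MC is zero at Q* and MEB at Q_m).
DWL = ½ × 8.0323 × 24.9000 = 100.0021.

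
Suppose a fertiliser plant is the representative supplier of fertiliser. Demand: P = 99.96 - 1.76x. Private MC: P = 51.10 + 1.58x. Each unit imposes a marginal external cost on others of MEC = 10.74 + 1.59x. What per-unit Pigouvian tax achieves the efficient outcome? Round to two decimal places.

tax = 23.03 per unit

Social marginal cost = private MC + MEC = 61.84 + 3.17x.
Set SMC = demand: 61.84 + 3.17x = 99.96 - 1.76x → x* = 7.7323.
The Pigouvian tax equals MEC at x*: 10.74 + 1.59×7.7323 = 23.0344.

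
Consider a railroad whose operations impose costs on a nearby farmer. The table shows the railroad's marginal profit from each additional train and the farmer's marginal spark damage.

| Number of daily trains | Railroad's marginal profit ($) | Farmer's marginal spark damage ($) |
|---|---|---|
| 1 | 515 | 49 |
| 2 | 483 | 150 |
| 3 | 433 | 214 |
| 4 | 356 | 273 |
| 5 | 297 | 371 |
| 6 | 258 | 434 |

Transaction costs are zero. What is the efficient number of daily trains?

Bargaining reaches the level where marginal profit last exceeds marginal spark damage.
That holds through level 4 (356 ≥ 273) but not at 5 (297 < 371).

4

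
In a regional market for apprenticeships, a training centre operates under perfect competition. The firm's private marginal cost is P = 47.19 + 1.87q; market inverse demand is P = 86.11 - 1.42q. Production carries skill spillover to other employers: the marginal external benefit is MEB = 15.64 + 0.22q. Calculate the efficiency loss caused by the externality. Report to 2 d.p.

DWL = 54.20

Market equilibrium (private): 47.19 + 1.87q = 86.11 - 1.42q → q_m = 11.8298.
Social marginal cost = private MC − MEB = 31.55 + 1.65q.
Set SMC = demand: 31.55 + 1.65q = 86.11 - 1.42q → q* = 17.7720.
The welfare-loss triangle has base |q_m − q*| and height MEB(q_m) (the vertical gap between SMC and demand is zero at q* and MEB at q_m).
DWL = ½ × 5.9422 × 18.2426 = 54.2006.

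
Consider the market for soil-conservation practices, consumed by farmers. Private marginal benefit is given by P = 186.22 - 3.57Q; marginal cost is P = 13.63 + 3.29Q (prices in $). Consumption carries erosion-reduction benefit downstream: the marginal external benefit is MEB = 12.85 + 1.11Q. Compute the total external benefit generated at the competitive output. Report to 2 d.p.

$674.59

Market equilibrium (private): 13.63 + 3.29Q = 186.22 - 3.57Q → Q_m = 25.1589.
Total external benefit = ∫₀^{Q_m} (12.85 + 1.11Q) dQ = 12.85×25.1589 + ½×1.11×25.1589² = 674.5904.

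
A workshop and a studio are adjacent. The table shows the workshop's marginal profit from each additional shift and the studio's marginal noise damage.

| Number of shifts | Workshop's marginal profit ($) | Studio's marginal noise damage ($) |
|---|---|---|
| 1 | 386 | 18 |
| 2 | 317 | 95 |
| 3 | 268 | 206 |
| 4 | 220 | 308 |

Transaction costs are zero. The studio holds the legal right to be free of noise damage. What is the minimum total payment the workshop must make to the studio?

Efficient level: marginal profit ≥ marginal noise damage through level 3, so k* = 3.
With the studio holding the right, the workshop must at least compensate total damage at k*: 18 + 95 + 206 = 319.

$319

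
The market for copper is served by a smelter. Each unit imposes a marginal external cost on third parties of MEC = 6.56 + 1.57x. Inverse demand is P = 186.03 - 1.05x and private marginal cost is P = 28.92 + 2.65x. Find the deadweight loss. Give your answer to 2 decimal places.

DWL = 508.73

Market equilibrium (private): 28.92 + 2.65x = 186.03 - 1.05x → x_m = 42.4622.
Social marginal cost = private MC + MEC = 35.48 + 4.22x.
Set SMC = demand: 35.48 + 4.22x = 186.03 - 1.05x → x* = 28.5674.
The loss is the area between SMC and demand from x* to x_m; with linear curves that's a triangle of height MEC(x_m).
DWL = ½ × 13.8948 × 73.2256 = 508.7275.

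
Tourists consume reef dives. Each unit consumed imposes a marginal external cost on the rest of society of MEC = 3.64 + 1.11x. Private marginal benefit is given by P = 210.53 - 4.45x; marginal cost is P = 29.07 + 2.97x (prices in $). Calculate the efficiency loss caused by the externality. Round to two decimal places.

Market equilibrium (private): 29.07 + 2.97x = 210.53 - 4.45x → x_m = 24.4555.
Social marginal benefit = demand − MEC = 206.89 - 5.56x.
Set SMB = MC: 206.89 - 5.56x = 29.07 + 2.97x → x* = 20.8464.
The welfare-loss triangle has base |x_m − x*| and height MEC(x_m) (the vertical gap between SMB and MC is zero at x* and MEC at x_m).
DWL = ½ × 3.6091 × 30.7856 = 55.5542.

DWL = $55.55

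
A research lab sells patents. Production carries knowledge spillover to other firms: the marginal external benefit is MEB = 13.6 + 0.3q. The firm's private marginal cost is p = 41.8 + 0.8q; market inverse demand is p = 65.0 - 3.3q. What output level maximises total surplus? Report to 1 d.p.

q* = 9.7

Social marginal cost = private MC − MEB = 28.2 + 0.5q.
Set SMC = demand: 28.2 + 0.5q = 65.0 - 3.3q → q* = 9.6842.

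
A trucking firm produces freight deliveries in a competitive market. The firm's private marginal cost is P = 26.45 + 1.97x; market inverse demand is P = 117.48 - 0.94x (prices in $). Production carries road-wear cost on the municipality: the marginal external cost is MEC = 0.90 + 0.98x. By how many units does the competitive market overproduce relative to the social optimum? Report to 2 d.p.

Market equilibrium (private): 26.45 + 1.97x = 117.48 - 0.94x → x_m = 31.2818.
Social marginal cost = private MC + MEC = 27.35 + 2.95x.
Set SMC = demand: 27.35 + 2.95x = 117.48 - 0.94x → x* = 23.1697.
Gap = |31.2818 − 23.1697| = 8.1121.

8.11 units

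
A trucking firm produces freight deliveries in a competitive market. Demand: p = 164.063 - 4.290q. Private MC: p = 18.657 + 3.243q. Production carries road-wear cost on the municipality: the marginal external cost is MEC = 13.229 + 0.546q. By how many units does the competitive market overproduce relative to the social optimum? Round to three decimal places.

2.942 units

Market equilibrium (private): 18.657 + 3.243q = 164.063 - 4.290q → q_m = 19.3025.
Social marginal cost = private MC + MEC = 31.886 + 3.789q.
Set SMC = demand: 31.886 + 3.789q = 164.063 - 4.290q → q* = 16.3606.
Gap = |19.3025 − 16.3606| = 2.9419.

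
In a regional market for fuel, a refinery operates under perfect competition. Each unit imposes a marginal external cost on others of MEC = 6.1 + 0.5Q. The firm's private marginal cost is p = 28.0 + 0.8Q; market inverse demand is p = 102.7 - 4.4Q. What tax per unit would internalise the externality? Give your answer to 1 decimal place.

Social marginal cost = private MC + MEC = 34.1 + 1.3Q.
Set SMC = demand: 34.1 + 1.3Q = 102.7 - 4.4Q → Q* = 12.0351.
The Pigouvian tax equals MEC at Q*: 6.1 + 0.5×12.0351 = 12.1176.

tax = 12.1 per unit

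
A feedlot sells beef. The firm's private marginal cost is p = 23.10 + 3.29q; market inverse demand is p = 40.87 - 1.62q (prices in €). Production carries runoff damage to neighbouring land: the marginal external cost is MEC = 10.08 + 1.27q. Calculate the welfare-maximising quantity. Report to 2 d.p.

Social marginal cost = private MC + MEC = 33.18 + 4.56q.
Set SMC = demand: 33.18 + 4.56q = 40.87 - 1.62q → q* = 1.2443.

q* = 1.24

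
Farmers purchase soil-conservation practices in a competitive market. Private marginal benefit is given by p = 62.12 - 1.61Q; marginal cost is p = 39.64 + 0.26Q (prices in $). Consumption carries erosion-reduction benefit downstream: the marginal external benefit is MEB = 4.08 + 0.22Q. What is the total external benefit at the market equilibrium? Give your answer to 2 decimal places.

Market equilibrium (private): 39.64 + 0.26Q = 62.12 - 1.61Q → Q_m = 12.0214.
Total external benefit = ∫₀^{Q_m} (4.08 + 0.22Q) dQ = 4.08×12.0214 + ½×0.22×12.0214² = 64.9439.

$64.94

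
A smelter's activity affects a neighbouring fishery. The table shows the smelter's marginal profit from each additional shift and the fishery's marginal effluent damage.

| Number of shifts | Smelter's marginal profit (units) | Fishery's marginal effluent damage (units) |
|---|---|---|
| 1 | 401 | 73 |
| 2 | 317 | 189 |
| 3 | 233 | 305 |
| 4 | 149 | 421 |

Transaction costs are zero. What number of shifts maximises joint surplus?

Bargaining reaches the level where marginal profit last exceeds marginal effluent damage.
That holds through level 2 (317 ≥ 189) but not at 3 (233 < 305).

2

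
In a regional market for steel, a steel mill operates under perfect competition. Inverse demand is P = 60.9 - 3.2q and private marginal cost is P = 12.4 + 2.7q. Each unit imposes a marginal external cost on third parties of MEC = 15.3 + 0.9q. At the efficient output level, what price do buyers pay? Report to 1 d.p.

P = 45.3

Social marginal cost = private MC + MEC = 27.7 + 3.6q.
Set SMC = demand: 27.7 + 3.6q = 60.9 - 3.2q → q* = 4.8824.
Consumer price on the demand curve at q*: 60.9 − 3.2×4.8824 = 45.2763.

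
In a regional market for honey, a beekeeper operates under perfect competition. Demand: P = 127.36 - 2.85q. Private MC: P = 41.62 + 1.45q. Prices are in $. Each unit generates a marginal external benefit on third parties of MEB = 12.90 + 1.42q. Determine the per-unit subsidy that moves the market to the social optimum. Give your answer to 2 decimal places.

Social marginal cost = private MC − MEB = 28.72 + 0.03q.
Set SMC = demand: 28.72 + 0.03q = 127.36 - 2.85q → q* = 34.2500.
The Pigouvian subsidy equals MEB at q*: 12.90 + 1.42×34.2500 = 61.5350.

subsidy = $61.54 per unit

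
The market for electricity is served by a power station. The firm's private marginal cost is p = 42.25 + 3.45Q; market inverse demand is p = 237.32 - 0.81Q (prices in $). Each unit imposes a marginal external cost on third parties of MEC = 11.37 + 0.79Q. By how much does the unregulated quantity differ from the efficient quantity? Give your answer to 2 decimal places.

Market equilibrium (private): 42.25 + 3.45Q = 237.32 - 0.81Q → Q_m = 45.7911.
Social marginal cost = private MC + MEC = 53.62 + 4.24Q.
Set SMC = demand: 53.62 + 4.24Q = 237.32 - 0.81Q → Q* = 36.3762.
Gap = |45.7911 − 36.3762| = 9.4149.

9.41 units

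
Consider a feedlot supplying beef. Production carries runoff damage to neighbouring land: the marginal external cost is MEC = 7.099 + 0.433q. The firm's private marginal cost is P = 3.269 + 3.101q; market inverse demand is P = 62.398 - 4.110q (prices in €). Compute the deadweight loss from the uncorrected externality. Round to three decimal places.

DWL = €7.418

Market equilibrium (private): 3.269 + 3.101q = 62.398 - 4.110q → q_m = 8.1998.
Social marginal cost = private MC + MEC = 10.368 + 3.534q.
Set SMC = demand: 10.368 + 3.534q = 62.398 - 4.110q → q* = 6.8066.
The welfare-loss triangle has base |q_m − q*| and height MEC(q_m) (the vertical gap between SMC and demand is zero at q* and MEC at q_m).
DWL = ½ × 1.3932 × 10.6495 = 7.4184.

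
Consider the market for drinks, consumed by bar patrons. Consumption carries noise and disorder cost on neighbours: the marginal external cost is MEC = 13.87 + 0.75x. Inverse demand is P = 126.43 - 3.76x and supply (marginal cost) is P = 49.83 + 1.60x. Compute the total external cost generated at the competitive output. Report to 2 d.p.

Market equilibrium (private): 49.83 + 1.60x = 126.43 - 3.76x → x_m = 14.2910.
Total external cost = ∫₀^{x_m} (13.87 + 0.75x) dx = 13.87×14.2910 + ½×0.75×14.2910² = 274.8034.

274.80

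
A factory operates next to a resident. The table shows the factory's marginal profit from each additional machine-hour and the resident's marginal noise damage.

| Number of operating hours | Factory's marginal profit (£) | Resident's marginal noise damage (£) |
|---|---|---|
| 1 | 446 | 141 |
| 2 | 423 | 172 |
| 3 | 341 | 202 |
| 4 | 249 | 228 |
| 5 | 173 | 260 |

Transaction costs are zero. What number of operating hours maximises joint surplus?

4

Bargaining reaches the level where marginal profit last exceeds marginal noise damage.
That holds through level 4 (249 ≥ 228) but not at 5 (173 < 260).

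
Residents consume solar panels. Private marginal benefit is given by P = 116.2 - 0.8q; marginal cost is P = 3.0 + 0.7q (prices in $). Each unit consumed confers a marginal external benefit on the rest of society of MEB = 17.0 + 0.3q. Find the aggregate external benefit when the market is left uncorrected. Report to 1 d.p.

Market equilibrium (private): 3.0 + 0.7q = 116.2 - 0.8q → q_m = 75.4667.
Total external benefit = ∫₀^{q_m} (17.0 + 0.3q) dq = 17.0×75.4667 + ½×0.3×75.4667² = 2137.2173.

$2137.2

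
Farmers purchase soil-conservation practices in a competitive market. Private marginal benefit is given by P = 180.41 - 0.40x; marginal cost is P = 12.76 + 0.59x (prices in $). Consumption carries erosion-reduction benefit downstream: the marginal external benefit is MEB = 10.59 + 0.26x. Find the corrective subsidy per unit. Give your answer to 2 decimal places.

subsidy = $74.07 per unit

Social marginal benefit = demand + MEB = 191.00 - 0.14x.
Set SMB = MC: 191.00 - 0.14x = 12.76 + 0.59x → x* = 244.1644.
The Pigouvian subsidy equals MEB at x*: 10.59 + 0.26×244.1644 = 74.0727.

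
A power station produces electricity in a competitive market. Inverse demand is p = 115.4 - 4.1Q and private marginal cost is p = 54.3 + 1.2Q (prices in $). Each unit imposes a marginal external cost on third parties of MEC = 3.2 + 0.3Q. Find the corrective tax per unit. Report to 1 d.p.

Social marginal cost = private MC + MEC = 57.5 + 1.5Q.
Set SMC = demand: 57.5 + 1.5Q = 115.4 - 4.1Q → Q* = 10.3393.
The Pigouvian tax equals MEC at Q*: 3.2 + 0.3×10.3393 = 6.3018.

tax = $6.3 per unit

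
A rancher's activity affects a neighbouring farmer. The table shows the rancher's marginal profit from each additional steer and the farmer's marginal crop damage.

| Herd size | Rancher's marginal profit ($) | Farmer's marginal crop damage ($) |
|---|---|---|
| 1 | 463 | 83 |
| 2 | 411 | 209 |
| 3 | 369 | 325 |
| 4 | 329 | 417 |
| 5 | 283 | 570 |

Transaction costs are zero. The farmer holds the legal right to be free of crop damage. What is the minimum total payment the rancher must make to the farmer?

$617

Efficient level: marginal profit ≥ marginal crop damage through level 3, so k* = 3.
With the farmer holding the right, the rancher must at least compensate total damage at k*: 83 + 209 + 325 = 617.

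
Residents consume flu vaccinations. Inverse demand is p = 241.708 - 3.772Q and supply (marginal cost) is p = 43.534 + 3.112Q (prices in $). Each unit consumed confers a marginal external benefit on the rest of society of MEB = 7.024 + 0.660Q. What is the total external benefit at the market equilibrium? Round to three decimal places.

Market equilibrium (private): 43.534 + 3.112Q = 241.708 - 3.772Q → Q_m = 28.7876.
Total external benefit = ∫₀^{Q_m} (7.024 + 0.660Q) dQ = 7.024×28.7876 + ½×0.660×28.7876² = 475.6837.

$475.684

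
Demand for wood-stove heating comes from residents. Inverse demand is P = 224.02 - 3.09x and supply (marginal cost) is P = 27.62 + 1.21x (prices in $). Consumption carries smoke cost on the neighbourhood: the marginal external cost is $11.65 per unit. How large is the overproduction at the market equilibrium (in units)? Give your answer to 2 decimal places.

2.71 units

Market equilibrium (private): 27.62 + 1.21x = 224.02 - 3.09x → x_m = 45.6744.
Social marginal benefit = demand − MEC = 212.37 - 3.09x.
Set SMB = MC: 212.37 - 3.09x = 27.62 + 1.21x → x* = 42.9651.
Gap = |45.6744 − 42.9651| = 2.7093.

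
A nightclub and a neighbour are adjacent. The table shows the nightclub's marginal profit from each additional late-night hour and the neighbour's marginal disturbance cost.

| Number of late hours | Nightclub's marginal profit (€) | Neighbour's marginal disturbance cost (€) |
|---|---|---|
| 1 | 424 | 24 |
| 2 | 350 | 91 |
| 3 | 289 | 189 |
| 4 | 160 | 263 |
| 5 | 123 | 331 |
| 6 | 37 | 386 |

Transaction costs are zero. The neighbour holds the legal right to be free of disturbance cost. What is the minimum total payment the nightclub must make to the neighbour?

€304

Efficient level: marginal profit ≥ marginal disturbance cost through level 3, so k* = 3.
With the neighbour holding the right, the nightclub must at least compensate total damage at k*: 24 + 91 + 189 = 304.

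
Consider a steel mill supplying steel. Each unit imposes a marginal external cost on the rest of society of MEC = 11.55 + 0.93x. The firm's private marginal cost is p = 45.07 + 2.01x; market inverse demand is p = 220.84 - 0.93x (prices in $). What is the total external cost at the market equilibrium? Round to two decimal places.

$2352.59

Market equilibrium (private): 45.07 + 2.01x = 220.84 - 0.93x → x_m = 59.7857.
Total external cost = ∫₀^{x_m} (11.55 + 0.93x) dx = 11.55×59.7857 + ½×0.93×59.7857² = 2352.5882.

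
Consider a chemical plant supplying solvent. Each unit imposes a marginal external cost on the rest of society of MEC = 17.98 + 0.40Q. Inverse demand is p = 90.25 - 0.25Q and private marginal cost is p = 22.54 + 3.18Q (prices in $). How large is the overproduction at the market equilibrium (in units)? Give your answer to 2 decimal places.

6.76 units

Market equilibrium (private): 22.54 + 3.18Q = 90.25 - 0.25Q → Q_m = 19.7405.
Social marginal cost = private MC + MEC = 40.52 + 3.58Q.
Set SMC = demand: 40.52 + 3.58Q = 90.25 - 0.25Q → Q* = 12.9843.
Gap = |19.7405 − 12.9843| = 6.7562.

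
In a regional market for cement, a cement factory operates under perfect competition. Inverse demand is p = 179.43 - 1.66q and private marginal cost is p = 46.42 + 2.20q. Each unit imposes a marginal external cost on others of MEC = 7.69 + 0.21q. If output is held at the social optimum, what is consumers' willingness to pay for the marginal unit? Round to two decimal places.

Social marginal cost = private MC + MEC = 54.11 + 2.41q.
Set SMC = demand: 54.11 + 2.41q = 179.43 - 1.66q → q* = 30.7912.
Consumer price on the demand curve at q*: 179.43 − 1.66×30.7912 = 128.3166.

P = 128.32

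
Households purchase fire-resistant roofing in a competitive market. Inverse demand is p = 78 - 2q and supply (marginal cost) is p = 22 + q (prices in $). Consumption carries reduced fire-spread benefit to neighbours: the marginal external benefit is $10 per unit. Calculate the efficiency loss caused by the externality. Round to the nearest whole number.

DWL = $17

Market equilibrium (private): 22 + q = 78 - 2q → q_m = 18.6667.
Social marginal benefit = demand + MEB = 88 - 2q.
Set SMB = MC: 88 - 2q = 22 + q → q* = 22.0000.
Between q* and q_m the wedge SMB − MC runs linearly from 0 to MEB(q_m), so the loss is a triangle.
DWL = ½ × 3.3333 × 10.0000 = 16.6665.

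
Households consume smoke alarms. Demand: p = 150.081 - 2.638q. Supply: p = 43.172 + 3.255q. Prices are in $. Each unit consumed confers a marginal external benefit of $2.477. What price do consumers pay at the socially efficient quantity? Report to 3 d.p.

Social marginal benefit = demand + MEB = 152.558 - 2.638q.
Set SMB = MC: 152.558 - 2.638q = 43.172 + 3.255q → q* = 18.5620.
Consumer price on the demand curve at q*: 150.081 − 2.638×18.5620 = 101.1144.

P = $101.114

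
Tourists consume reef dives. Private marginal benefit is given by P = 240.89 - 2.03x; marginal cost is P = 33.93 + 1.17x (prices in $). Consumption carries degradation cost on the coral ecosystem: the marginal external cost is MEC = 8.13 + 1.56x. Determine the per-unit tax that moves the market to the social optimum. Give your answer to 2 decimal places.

Social marginal benefit = demand − MEC = 232.76 - 3.59x.
Set SMB = MC: 232.76 - 3.59x = 33.93 + 1.17x → x* = 41.7710.
The Pigouvian tax equals MEC at x*: 8.13 + 1.56×41.7710 = 73.2928.

tax = $73.29 per unit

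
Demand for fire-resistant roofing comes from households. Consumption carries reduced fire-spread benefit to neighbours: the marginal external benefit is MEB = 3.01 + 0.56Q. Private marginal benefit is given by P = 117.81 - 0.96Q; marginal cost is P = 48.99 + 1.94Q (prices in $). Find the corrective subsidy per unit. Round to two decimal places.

subsidy = $20.20 per unit

Social marginal benefit = demand + MEB = 120.82 - 0.40Q.
Set SMB = MC: 120.82 - 0.40Q = 48.99 + 1.94Q → Q* = 30.6966.
The Pigouvian subsidy equals MEB at Q*: 3.01 + 0.56×30.6966 = 20.2001.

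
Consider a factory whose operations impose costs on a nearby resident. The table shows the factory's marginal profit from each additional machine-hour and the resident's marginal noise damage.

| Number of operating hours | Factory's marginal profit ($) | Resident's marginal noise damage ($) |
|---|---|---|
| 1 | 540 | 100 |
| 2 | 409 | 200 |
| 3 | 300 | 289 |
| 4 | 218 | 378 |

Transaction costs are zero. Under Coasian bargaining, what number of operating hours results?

Bargaining reaches the level where marginal profit last exceeds marginal noise damage.
That holds through level 3 (300 ≥ 289) but not at 4 (218 < 378).

3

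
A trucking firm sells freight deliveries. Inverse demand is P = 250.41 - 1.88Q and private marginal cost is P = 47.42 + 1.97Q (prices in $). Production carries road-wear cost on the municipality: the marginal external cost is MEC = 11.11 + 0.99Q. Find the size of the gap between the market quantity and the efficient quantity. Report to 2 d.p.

13.08 units

Market equilibrium (private): 47.42 + 1.97Q = 250.41 - 1.88Q → Q_m = 52.7247.
Social marginal cost = private MC + MEC = 58.53 + 2.96Q.
Set SMC = demand: 58.53 + 2.96Q = 250.41 - 1.88Q → Q* = 39.6446.
Gap = |52.7247 − 39.6446| = 13.0801.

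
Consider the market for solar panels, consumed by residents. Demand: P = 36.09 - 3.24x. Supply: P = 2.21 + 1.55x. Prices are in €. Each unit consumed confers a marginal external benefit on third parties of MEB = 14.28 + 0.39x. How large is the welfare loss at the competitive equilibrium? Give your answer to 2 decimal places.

DWL = €32.99

Market equilibrium (private): 2.21 + 1.55x = 36.09 - 3.24x → x_m = 7.0731.
Social marginal benefit = demand + MEB = 50.37 - 2.85x.
Set SMB = MC: 50.37 - 2.85x = 2.21 + 1.55x → x* = 10.9455.
The welfare-loss triangle has base |x_m − x*| and height MEB(x_m) (the vertical gap between SMB and MC is zero at x* and MEB at x_m).
DWL = ½ × 3.8724 × 17.0385 = 32.9899.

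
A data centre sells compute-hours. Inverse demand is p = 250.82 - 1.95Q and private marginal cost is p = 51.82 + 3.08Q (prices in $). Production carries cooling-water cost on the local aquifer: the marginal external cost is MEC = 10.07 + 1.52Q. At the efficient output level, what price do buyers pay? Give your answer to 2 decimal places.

P = $194.57

Social marginal cost = private MC + MEC = 61.89 + 4.60Q.
Set SMC = demand: 61.89 + 4.60Q = 250.82 - 1.95Q → Q* = 28.8443.
Consumer price on the demand curve at Q*: 250.82 − 1.95×28.8443 = 194.5736.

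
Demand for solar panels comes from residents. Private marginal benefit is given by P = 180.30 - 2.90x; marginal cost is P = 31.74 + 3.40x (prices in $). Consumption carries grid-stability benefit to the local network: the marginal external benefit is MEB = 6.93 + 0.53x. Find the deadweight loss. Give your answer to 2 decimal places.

DWL = $32.71

Market equilibrium (private): 31.74 + 3.40x = 180.30 - 2.90x → x_m = 23.5810.
Social marginal benefit = demand + MEB = 187.23 - 2.37x.
Set SMB = MC: 187.23 - 2.37x = 31.74 + 3.40x → x* = 26.9480.
The welfare-loss triangle has base |x_m − x*| and height MEB(x_m) (the vertical gap between SMB and MC is zero at x* and MEB at x_m).
DWL = ½ × 3.3670 × 19.4279 = 32.7069.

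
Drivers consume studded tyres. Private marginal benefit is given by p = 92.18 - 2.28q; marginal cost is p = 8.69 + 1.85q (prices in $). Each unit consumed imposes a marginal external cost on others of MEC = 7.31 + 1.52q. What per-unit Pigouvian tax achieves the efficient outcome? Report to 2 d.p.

Social marginal benefit = demand − MEC = 84.87 - 3.80q.
Set SMB = MC: 84.87 - 3.80q = 8.69 + 1.85q → q* = 13.4832.
The Pigouvian tax equals MEC at q*: 7.31 + 1.52×13.4832 = 27.8045.

tax = $27.80 per unit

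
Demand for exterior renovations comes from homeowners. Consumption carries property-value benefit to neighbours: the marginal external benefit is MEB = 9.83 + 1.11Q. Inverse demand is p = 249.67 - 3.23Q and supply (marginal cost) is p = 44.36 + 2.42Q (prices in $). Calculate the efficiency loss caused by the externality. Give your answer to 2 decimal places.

Market equilibrium (private): 44.36 + 2.42Q = 249.67 - 3.23Q → Q_m = 36.3381.
Social marginal benefit = demand + MEB = 259.50 - 2.12Q.
Set SMB = MC: 259.50 - 2.12Q = 44.36 + 2.42Q → Q* = 47.3877.
Between Q* and Q_m the wedge SMB − MC runs linearly from 0 to MEB(Q_m), so the loss is a triangle.
DWL = ½ × 11.0496 × 50.1652 = 277.1527.

DWL = $277.15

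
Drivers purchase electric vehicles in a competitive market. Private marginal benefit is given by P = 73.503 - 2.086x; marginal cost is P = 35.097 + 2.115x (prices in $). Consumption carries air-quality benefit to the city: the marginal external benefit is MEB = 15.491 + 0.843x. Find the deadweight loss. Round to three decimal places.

DWL = $80.128

Market equilibrium (private): 35.097 + 2.115x = 73.503 - 2.086x → x_m = 9.1421.
Social marginal benefit = demand + MEB = 88.994 - 1.243x.
Set SMB = MC: 88.994 - 1.243x = 35.097 + 2.115x → x* = 16.0503.
Between x* and x_m the wedge SMB − MC runs linearly from 0 to MEB(x_m), so the loss is a triangle.
DWL = ½ × 6.9082 × 23.1978 = 80.1275.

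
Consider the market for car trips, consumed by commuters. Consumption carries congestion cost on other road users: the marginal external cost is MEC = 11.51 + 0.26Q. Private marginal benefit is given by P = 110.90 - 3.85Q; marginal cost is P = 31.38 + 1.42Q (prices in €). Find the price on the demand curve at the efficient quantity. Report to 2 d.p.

P = €63.55

Social marginal benefit = demand − MEC = 99.39 - 4.11Q.
Set SMB = MC: 99.39 - 4.11Q = 31.38 + 1.42Q → Q* = 12.2984.
Consumer price on the demand curve at Q*: 110.90 − 3.85×12.2984 = 63.5512.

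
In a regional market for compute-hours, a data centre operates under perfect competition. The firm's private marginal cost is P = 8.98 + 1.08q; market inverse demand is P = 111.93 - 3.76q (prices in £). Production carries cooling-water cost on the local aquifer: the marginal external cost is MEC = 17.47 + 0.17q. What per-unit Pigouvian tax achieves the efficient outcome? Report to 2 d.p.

tax = £20.37 per unit

Social marginal cost = private MC + MEC = 26.45 + 1.25q.
Set SMC = demand: 26.45 + 1.25q = 111.93 - 3.76q → q* = 17.0619.
The Pigouvian tax equals MEC at q*: 17.47 + 0.17×17.0619 = 20.3705.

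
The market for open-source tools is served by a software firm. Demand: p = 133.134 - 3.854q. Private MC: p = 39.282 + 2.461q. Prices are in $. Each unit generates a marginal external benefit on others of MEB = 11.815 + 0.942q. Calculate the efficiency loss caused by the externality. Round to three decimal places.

DWL = $62.014

Market equilibrium (private): 39.282 + 2.461q = 133.134 - 3.854q → q_m = 14.8618.
Social marginal cost = private MC − MEB = 27.467 + 1.519q.
Set SMC = demand: 27.467 + 1.519q = 133.134 - 3.854q → q* = 19.6663.
The loss is the area between SMC and demand from q* to q_m; with linear curves that's a triangle of height MEB(q_m).
DWL = ½ × 4.8045 × 25.8148 = 62.0136.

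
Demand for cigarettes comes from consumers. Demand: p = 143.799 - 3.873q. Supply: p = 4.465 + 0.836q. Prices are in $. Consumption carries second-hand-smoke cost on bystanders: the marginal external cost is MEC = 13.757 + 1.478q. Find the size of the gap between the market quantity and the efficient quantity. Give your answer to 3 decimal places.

Market equilibrium (private): 4.465 + 0.836q = 143.799 - 3.873q → q_m = 29.5889.
Social marginal benefit = demand − MEC = 130.042 - 5.351q.
Set SMB = MC: 130.042 - 5.351q = 4.465 + 0.836q → q* = 20.2969.
Gap = |29.5889 − 20.2969| = 9.2920.

9.292 units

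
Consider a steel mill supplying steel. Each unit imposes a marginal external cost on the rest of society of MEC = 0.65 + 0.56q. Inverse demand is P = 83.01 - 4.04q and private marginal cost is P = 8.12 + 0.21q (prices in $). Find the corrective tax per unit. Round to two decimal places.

Social marginal cost = private MC + MEC = 8.77 + 0.77q.
Set SMC = demand: 8.77 + 0.77q = 83.01 - 4.04q → q* = 15.4345.
The Pigouvian tax equals MEC at q*: 0.65 + 0.56×15.4345 = 9.2933.

tax = $9.29 per unit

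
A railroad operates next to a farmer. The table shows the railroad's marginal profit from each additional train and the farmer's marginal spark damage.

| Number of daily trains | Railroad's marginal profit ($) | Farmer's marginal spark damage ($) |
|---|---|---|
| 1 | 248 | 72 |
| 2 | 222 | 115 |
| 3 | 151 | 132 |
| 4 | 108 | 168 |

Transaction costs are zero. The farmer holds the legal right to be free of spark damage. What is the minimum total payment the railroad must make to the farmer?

Efficient level: marginal profit ≥ marginal spark damage through level 3, so k* = 3.
With the farmer holding the right, the railroad must at least compensate total damage at k*: 72 + 115 + 132 = 319.

$319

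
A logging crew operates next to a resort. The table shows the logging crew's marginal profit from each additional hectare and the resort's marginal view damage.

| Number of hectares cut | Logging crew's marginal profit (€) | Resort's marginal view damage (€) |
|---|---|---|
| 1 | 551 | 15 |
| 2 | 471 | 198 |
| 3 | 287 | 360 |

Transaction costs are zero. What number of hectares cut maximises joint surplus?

2

Bargaining reaches the level where marginal profit last exceeds marginal view damage.
That holds through level 2 (471 ≥ 198) but not at 3 (287 < 360).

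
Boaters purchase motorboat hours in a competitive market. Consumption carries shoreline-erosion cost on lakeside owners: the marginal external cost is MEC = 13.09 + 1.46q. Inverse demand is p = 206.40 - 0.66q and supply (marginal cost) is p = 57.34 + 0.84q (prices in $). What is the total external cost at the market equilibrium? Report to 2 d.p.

$8509.59

Market equilibrium (private): 57.34 + 0.84q = 206.40 - 0.66q → q_m = 99.3733.
Total external cost = ∫₀^{q_m} (13.09 + 1.46q) dq = 13.09×99.3733 + ½×1.46×99.3733² = 8509.5850.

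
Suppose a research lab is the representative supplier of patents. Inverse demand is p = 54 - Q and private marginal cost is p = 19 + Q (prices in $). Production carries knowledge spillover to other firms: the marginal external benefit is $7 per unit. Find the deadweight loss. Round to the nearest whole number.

Market equilibrium (private): 19 + Q = 54 - Q → Q_m = 17.5000.
Social marginal cost = private MC − MEB = 12 + Q.
Set SMC = demand: 12 + Q = 54 - Q → Q* = 21.0000.
The loss is the area between SMC and demand from Q* to Q_m; with linear curves that's a triangle of height MEB(Q_m).
DWL = ½ × 3.5000 × 7.0000 = 12.2500.

DWL = $12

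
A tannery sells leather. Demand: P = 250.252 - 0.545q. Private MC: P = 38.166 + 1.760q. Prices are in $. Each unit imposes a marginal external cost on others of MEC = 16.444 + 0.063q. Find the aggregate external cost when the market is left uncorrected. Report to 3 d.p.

Market equilibrium (private): 38.166 + 1.760q = 250.252 - 0.545q → q_m = 92.0113.
Total external cost = ∫₀^{q_m} (16.444 + 0.063q) dq = 16.444×92.0113 + ½×0.063×92.0113² = 1779.7153.

$1779.715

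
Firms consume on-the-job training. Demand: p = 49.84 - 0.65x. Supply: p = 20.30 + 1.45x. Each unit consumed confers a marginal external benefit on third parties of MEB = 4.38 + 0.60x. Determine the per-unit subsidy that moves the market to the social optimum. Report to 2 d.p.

subsidy = 17.95 per unit

Social marginal benefit = demand + MEB = 54.22 - 0.05x.
Set SMB = MC: 54.22 - 0.05x = 20.30 + 1.45x → x* = 22.6133.
The Pigouvian subsidy equals MEB at x*: 4.38 + 0.60×22.6133 = 17.9480.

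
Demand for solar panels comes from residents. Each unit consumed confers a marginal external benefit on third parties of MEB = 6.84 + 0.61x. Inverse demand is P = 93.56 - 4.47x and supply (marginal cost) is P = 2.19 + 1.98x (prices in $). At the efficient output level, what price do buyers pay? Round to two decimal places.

P = $18.39

Social marginal benefit = demand + MEB = 100.40 - 3.86x.
Set SMB = MC: 100.40 - 3.86x = 2.19 + 1.98x → x* = 16.8168.
Consumer price on the demand curve at x*: 93.56 − 4.47×16.8168 = 18.3889.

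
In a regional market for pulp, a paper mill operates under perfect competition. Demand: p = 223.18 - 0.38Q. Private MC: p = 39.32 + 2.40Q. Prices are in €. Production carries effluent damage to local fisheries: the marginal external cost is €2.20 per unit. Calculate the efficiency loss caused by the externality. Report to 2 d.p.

DWL = €0.87

Market equilibrium (private): 39.32 + 2.40Q = 223.18 - 0.38Q → Q_m = 66.1367.
Social marginal cost = private MC + MEC = 41.52 + 2.40Q.
Set SMC = demand: 41.52 + 2.40Q = 223.18 - 0.38Q → Q* = 65.3453.
Between Q* and Q_m the wedge SMC − demand runs linearly from 0 to MEC(Q_m), so the loss is a triangle.
DWL = ½ × 0.7914 × 2.2000 = 0.8705.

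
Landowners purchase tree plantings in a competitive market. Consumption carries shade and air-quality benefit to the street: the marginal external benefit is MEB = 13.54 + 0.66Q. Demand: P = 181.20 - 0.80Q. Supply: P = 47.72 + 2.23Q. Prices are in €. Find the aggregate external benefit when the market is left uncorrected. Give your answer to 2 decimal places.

Market equilibrium (private): 47.72 + 2.23Q = 181.20 - 0.80Q → Q_m = 44.0528.
Total external benefit = ∫₀^{Q_m} (13.54 + 0.66Q) dQ = 13.54×44.0528 + ½×0.66×44.0528² = 1236.8891.

€1236.89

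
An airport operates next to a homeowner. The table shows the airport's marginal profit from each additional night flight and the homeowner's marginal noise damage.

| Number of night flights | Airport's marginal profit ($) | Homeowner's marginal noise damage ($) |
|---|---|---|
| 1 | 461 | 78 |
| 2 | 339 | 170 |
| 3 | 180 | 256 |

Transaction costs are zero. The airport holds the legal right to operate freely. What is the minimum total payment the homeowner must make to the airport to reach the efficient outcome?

$180

Left alone the airport would choose level 3 (marginal profit stays positive).
Efficient level: k* = 2 (marginal profit ≥ marginal noise damage through 2).
The homeowner must at least cover the airport's forgone profit from cutting 3→2: 180 = 180.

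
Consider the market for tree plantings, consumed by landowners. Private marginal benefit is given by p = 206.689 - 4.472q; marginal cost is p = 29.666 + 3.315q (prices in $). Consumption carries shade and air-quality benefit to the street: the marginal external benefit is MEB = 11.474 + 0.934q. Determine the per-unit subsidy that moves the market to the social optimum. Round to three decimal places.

Social marginal benefit = demand + MEB = 218.163 - 3.538q.
Set SMB = MC: 218.163 - 3.538q = 29.666 + 3.315q → q* = 27.5058.
The Pigouvian subsidy equals MEB at q*: 11.474 + 0.934×27.5058 = 37.1644.

subsidy = $37.164 per unit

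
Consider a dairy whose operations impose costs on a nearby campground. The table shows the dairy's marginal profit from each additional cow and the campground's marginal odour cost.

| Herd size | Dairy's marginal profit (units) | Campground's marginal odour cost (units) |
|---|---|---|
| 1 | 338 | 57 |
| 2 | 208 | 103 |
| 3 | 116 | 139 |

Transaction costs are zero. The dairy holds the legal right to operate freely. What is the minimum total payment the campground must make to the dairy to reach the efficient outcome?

116

Left alone the dairy would choose level 3 (marginal profit stays positive).
Efficient level: k* = 2 (marginal profit ≥ marginal odour cost through 2).
The campground must at least cover the dairy's forgone profit from cutting 3→2: 116 = 116.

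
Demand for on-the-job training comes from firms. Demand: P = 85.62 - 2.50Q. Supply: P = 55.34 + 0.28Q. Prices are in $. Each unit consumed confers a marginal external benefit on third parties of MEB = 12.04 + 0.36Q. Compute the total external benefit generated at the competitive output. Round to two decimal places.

Market equilibrium (private): 55.34 + 0.28Q = 85.62 - 2.50Q → Q_m = 10.8921.
Total external benefit = ∫₀^{Q_m} (12.04 + 0.36Q) dQ = 12.04×10.8921 + ½×0.36×10.8921² = 152.4957.

$152.50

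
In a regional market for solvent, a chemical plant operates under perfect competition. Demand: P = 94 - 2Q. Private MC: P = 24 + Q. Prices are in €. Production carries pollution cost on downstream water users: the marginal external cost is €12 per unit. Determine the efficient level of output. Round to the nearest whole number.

Social marginal cost = private MC + MEC = 36 + Q.
Set SMC = demand: 36 + Q = 94 - 2Q → Q* = 19.3333.

Q* = 19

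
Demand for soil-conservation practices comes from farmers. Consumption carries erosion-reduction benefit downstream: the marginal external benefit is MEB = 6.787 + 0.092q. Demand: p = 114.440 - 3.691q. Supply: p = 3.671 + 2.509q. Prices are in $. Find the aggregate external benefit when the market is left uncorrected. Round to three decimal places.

Market equilibrium (private): 3.671 + 2.509q = 114.440 - 3.691q → q_m = 17.8660.
Total external benefit = ∫₀^{q_m} (6.787 + 0.092q) dq = 6.787×17.8660 + ½×0.092×17.8660² = 135.9395.

$135.939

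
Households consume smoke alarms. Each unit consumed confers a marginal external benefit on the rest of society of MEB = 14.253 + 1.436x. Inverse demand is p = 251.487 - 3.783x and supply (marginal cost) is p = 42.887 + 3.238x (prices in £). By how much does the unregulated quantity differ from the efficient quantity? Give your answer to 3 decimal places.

10.191 units

Market equilibrium (private): 42.887 + 3.238x = 251.487 - 3.783x → x_m = 29.7109.
Social marginal benefit = demand + MEB = 265.740 - 2.347x.
Set SMB = MC: 265.740 - 2.347x = 42.887 + 3.238x → x* = 39.9021.
Gap = |29.7109 − 39.9021| = 10.1912.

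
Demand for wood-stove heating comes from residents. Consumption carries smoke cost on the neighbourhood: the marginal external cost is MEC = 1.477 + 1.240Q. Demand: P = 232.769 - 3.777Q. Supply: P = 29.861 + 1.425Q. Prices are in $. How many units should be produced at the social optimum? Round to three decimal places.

Q* = 31.268

Social marginal benefit = demand − MEC = 231.292 - 5.017Q.
Set SMB = MC: 231.292 - 5.017Q = 29.861 + 1.425Q → Q* = 31.2684.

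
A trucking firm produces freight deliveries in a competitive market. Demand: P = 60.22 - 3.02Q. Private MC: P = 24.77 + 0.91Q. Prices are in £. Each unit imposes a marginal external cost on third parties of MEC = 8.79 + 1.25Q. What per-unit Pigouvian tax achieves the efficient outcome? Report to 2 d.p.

tax = £15.22 per unit

Social marginal cost = private MC + MEC = 33.56 + 2.16Q.
Set SMC = demand: 33.56 + 2.16Q = 60.22 - 3.02Q → Q* = 5.1467.
The Pigouvian tax equals MEC at Q*: 8.79 + 1.25×5.1467 = 15.2234.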